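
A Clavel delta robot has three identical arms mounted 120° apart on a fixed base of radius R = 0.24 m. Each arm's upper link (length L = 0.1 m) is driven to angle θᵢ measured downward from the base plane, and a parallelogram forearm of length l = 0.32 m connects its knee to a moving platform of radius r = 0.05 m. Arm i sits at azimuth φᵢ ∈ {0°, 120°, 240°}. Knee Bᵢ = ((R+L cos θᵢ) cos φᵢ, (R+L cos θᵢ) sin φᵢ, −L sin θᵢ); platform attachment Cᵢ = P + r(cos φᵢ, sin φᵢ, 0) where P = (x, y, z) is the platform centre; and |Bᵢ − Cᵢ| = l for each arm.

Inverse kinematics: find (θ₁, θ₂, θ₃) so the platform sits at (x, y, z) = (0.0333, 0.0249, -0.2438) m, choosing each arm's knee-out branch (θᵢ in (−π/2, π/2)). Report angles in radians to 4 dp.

rotate P by −φ1: (0.0333, 0.0249, -0.2438)
  A cos θ + B sin θ = C:  0.1567·cos θ + -0.2438·sin θ = 0.0389
  γ=atan2(-0.2438,0.1567)=-0.9995;  ψ=arccos(0.1343)=1.4361;  θ1=γ+ψ≈0.4365
φ2=120.0° → target in arm frame (0.0049, -0.0413)
  A cos θ + B sin θ = C:  0.1851·cos θ + -0.2438·sin θ = -0.0150
  γ=atan2(-0.2438,0.1851)=-0.9215;  ψ=arccos(-0.0490)=1.6198;  θ2=γ+ψ≈0.6984
φ3=240.0° → target in arm frame (-0.0382, 0.0164)
  A cos θ + B sin θ = C:  0.2282·cos θ + -0.2438·sin θ = -0.0969
  √(A²+B²)=0.3339;  θ3 = -0.8184+1.8653 ≈ 1.0469

θ₁ = 0.4365, θ₂ = 0.6984, θ₃ = 1.0469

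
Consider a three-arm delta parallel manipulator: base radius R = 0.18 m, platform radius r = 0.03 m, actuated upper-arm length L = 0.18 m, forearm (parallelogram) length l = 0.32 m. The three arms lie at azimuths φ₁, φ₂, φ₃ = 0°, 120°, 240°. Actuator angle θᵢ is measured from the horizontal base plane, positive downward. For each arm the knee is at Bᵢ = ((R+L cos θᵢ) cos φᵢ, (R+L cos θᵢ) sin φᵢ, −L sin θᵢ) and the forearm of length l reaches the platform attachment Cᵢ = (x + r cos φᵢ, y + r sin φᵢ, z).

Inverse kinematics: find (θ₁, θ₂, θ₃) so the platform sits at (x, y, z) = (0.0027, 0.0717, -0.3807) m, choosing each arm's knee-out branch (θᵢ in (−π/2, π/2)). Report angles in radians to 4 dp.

arm 1 (φ=0.0°): x'=0.0027, y'=0.0717
  A=0.1473, B=-0.3807, C=(l²−L²−A²−y'²−z²)/(2L)=-0.2827
  θ1 = atan2(B,A) + arccos(C/0.4082) = 1.1342
φ2=120.0° → target in arm frame (0.0607, -0.0382)
  e−x'=0.0893;  (l²−L²−(e−x')²−y'²−z²)/2L = -0.2343
  √(A²+B²)=0.3910;  θ2 = -1.3405+2.2134 ≈ 0.8729
rotate P by −φ3: (-0.0634, -0.0335, -0.3807)
  e−x'=0.2134;  (l²−L²−(e−x')²−y'²−z²)/2L = -0.3378
  θ3 = atan2(B,A) + arccos(C/0.4365) = 1.3961

θ₁ = 1.1342, θ₂ = 0.8729, θ₃ = 1.3961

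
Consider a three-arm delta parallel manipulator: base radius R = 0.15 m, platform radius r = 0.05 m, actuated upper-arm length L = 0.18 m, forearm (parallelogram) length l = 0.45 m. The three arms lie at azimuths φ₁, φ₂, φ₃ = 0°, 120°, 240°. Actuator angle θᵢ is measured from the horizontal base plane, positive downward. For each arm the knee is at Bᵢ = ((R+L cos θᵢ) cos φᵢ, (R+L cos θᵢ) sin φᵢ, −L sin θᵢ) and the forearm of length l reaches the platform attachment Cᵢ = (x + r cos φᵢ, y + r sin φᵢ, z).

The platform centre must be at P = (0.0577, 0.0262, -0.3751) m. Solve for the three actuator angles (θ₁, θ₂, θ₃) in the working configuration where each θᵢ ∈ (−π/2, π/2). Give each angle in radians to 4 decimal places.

θ₁ = -0.0872, θ₂ = 0.1748, θ₃ = 0.3491

φ1=0.0° → target in arm frame (0.0577, 0.0262)
  A cos θ + B sin θ = C:  0.0423·cos θ + -0.3751·sin θ = 0.0748
  γ=atan2(-0.3751,0.0423)=-1.4585;  ψ=arccos(0.1981)=1.3713;  θ1=γ+ψ≈-0.0872
arm 2 (φ=120.0°): x'=-0.0062, y'=-0.0631
  A cos θ + B sin θ = C:  0.1062·cos θ + -0.3751·sin θ = 0.0393
  √(A²+B²)=0.3898;  θ2 = -1.2950+1.4698 ≈ 0.1748
φ3=240.0° → target in arm frame (-0.0515, 0.0369)
  e−x'=0.1515;  (l²−L²−(e−x')²−y'²−z²)/2L = 0.0141
  θ3 = atan2(B,A) + arccos(C/0.4046) = 0.3491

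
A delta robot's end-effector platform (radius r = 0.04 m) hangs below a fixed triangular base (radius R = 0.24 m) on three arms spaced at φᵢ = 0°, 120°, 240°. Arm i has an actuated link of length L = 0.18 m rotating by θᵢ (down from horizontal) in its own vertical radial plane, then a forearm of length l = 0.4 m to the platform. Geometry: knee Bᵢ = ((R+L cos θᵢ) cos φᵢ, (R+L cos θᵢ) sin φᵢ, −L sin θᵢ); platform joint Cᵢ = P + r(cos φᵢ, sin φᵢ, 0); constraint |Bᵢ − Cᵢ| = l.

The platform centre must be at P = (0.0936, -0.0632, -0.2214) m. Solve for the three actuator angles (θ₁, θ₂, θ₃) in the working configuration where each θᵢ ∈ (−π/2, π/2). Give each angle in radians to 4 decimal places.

arm 1 (φ=0.0°): x'=0.0936, y'=-0.0632
  A cos θ + B sin θ = C:  0.1064·cos θ + -0.2214·sin θ = 0.1757
  γ=atan2(-0.2214,0.1064)=-1.1228;  ψ=arccos(0.7154)=0.7735;  θ1=γ+ψ≈-0.3493
rotate P by −φ2: (-0.1015, -0.0495, -0.2214)
  A=0.3015, B=-0.2214, C=(l²−L²−A²−y'²−z²)/(2L)=-0.0411
  θ2 = atan2(B,A) + arccos(C/0.3741) = 1.0475
φ3=240.0° → target in arm frame (0.0079, 0.1127)
  A cos θ + B sin θ = C:  0.1921·cos θ + -0.2214·sin θ = 0.0806
  γ=atan2(-0.2214,0.1921)=-0.8562;  ψ=arccos(0.2748)=1.2924;  θ3=γ+ψ≈0.4362

θ₁ = -0.3493, θ₂ = 1.0475, θ₃ = 0.4362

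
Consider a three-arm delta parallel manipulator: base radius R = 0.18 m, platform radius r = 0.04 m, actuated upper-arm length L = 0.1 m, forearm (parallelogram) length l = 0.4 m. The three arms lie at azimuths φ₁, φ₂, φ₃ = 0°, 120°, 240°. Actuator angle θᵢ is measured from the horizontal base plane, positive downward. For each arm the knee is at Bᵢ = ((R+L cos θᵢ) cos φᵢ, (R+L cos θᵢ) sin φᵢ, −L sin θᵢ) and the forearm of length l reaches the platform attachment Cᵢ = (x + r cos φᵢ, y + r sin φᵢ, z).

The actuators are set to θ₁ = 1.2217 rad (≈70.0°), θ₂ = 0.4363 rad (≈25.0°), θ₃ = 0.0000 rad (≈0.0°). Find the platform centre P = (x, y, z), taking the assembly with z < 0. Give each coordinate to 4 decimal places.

(-0.1193, -0.0395, -0.3628)

arm 1 at φ=0.0°: e+L cos θ1 = 0.1742;  S1 = (0.1742, 0.0000, -0.0940)
S2 = (0.2306·cos120.0°, 0.2306·sin120.0°, -0.0423) = (-0.1153, 0.1997, -0.0423)
S3 = (0.2400·cos240.0°, 0.2400·sin240.0°, 0.0000) = (-0.1200, -0.2078, 0.0000)
subtract pairs → two planes through P
linear system: -0.5790x+0.3995y = 0.0158−0.1034z; -0.5884x+-0.4157y = 0.0184−0.1879z
Cramer: x(z) = -0.0293+0.2482z;  y(z) = -0.0029+0.1008z
quadratic in z: (1.0718)z²+(0.0864)z+(-0.1098)=0, √Δ=0.6914 → z ∈ {-0.3628, 0.2823}; z = -0.3628 (taking z<0)
x = -0.1193, y = -0.0395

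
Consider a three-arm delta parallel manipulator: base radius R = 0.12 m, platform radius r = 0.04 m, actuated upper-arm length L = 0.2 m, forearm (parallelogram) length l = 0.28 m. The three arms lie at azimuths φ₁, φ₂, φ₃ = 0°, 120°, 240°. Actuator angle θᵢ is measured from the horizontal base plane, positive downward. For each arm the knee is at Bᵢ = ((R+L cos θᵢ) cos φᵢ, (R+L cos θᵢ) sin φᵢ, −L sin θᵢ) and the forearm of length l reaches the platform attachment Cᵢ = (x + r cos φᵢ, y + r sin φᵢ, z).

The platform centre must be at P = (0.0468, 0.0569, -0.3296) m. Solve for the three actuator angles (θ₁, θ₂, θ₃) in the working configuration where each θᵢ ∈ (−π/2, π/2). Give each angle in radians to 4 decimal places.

φ1=0.0° → target in arm frame (0.0468, 0.0569)
  A cos θ + B sin θ = C:  0.0332·cos θ + -0.3296·sin θ = -0.1864
  θ1 = atan2(B,A) + arccos(C/0.3313) = 0.6982
φ2=120.0° → target in arm frame (0.0259, -0.0690)
  e−x'=0.0541;  (l²−L²−(e−x')²−y'²−z²)/2L = -0.1948
  √(A²+B²)=0.3340;  θ2 = -1.4080+2.1935 ≈ 0.7855
φ3=240.0° → target in arm frame (-0.0727, 0.0121)
  e−x'=0.1527;  (l²−L²−(e−x')²−y'²−z²)/2L = -0.2342
  θ3 = atan2(B,A) + arccos(C/0.3632) = 1.1346

θ₁ = 0.6982, θ₂ = 0.7855, θ₃ = 1.1346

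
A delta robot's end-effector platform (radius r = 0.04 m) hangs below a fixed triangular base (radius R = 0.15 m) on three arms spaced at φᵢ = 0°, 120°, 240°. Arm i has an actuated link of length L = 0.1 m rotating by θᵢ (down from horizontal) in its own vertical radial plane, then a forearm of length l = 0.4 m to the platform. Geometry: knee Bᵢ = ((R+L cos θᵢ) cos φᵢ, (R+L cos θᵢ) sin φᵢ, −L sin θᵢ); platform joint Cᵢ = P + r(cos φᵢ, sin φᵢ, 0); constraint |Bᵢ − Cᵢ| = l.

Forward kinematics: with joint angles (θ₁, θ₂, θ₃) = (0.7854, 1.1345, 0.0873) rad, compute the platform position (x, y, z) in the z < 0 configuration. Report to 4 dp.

φ1=0.0°: virtual centre (0.1807, 0.0000, -0.0707), radius l
S2 = (0.1523·cos120.0°, 0.1523·sin120.0°, -0.0906) = (-0.0761, 0.1319, -0.0906)
arm 3 at φ=240.0°: e+L cos θ3 = 0.2096;  S3 = (-0.1048, -0.1815, -0.0087)
eliminate P² terms by subtracting sphere 1 from 2 and 3
plane₁₂: -0.5137x+0.2637y+-0.0398z = -0.0063
det = 0.3371;  x = 0.0018+0.0541z,  y = -0.0203+0.2564z
into |P−S₁|² = l²: 1.0687z² + 0.1117z + -0.1226 = 0;  Δ = 0.5364;  z = -0.3949 or 0.2904 → z<0 root = -0.3949
x = -0.0196, y = -0.1216

(-0.0196, -0.1216, -0.3949)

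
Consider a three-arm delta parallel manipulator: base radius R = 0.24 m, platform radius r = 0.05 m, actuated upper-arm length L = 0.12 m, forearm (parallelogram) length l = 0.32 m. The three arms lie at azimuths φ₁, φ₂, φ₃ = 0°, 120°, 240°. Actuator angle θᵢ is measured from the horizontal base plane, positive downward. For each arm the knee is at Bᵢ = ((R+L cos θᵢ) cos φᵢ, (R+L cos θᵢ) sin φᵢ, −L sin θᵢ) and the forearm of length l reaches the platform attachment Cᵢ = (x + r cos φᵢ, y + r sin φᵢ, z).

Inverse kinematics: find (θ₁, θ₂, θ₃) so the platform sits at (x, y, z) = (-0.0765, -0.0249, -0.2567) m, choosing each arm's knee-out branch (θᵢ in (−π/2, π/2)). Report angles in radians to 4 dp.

θ₁ = 1.3959, θ₂ = 0.7851, θ₃ = 0.4366

φ1=0.0° → target in arm frame (-0.0765, -0.0249)
  A=0.2665, B=-0.2567, C=(l²−L²−A²−y'²−z²)/(2L)=-0.2064
  γ=atan2(-0.2567,0.2665)=-0.7667;  ψ=arccos(-0.5578)=2.1625;  θ1=γ+ψ≈1.3959
arm 2 (φ=120.0°): x'=0.0167, y'=0.0787
  A=0.1733, B=-0.2567, C=(l²−L²−A²−y'²−z²)/(2L)=-0.0589
  √(A²+B²)=0.3097;  θ2 = -0.9769+1.7620 ≈ 0.7851
arm 3 (φ=240.0°): x'=0.0598, y'=-0.0538
  A=0.1302, B=-0.2567, C=(l²−L²−A²−y'²−z²)/(2L)=0.0094
  γ=atan2(-0.2567,0.1302)=-1.1014;  ψ=arccos(0.0327)=1.5380;  θ3=γ+ψ≈0.4366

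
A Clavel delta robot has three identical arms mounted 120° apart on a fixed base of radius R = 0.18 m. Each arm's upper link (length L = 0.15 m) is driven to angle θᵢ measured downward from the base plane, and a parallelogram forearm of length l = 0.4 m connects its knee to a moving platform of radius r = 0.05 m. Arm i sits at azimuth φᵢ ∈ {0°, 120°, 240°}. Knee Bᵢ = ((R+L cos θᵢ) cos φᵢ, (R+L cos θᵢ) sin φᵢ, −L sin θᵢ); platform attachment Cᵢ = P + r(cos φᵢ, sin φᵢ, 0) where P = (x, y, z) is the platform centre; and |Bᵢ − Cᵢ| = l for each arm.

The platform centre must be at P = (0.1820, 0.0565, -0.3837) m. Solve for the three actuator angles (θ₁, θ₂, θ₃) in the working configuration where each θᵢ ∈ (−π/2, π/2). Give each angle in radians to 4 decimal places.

θ₁ = 0.0002, θ₂ = 1.0472, θ₃ = 1.3965

rotate P by −φ1: (0.1820, 0.0565, -0.3837)
  A=-0.0520, B=-0.3837, C=(l²−L²−A²−y'²−z²)/(2L)=-0.0521
  γ=atan2(-0.3837,-0.0520)=-1.7055;  ψ=arccos(-0.1345)=1.7057;  θ1=γ+ψ≈0.0002
rotate P by −φ2: (-0.0421, -0.1859, -0.3837)
  A cos θ + B sin θ = C:  0.1721·cos θ + -0.3837·sin θ = -0.2463
  γ=atan2(-0.3837,0.1721)=-1.1492;  ψ=arccos(-0.5856)=2.1965;  θ2=γ+ψ≈1.0472
φ3=240.0° → target in arm frame (-0.1399, 0.1294)
  A cos θ + B sin θ = C:  0.2699·cos θ + -0.3837·sin θ = -0.3311
  √(A²+B²)=0.4691;  θ3 = -0.9577+2.3542 ≈ 1.3965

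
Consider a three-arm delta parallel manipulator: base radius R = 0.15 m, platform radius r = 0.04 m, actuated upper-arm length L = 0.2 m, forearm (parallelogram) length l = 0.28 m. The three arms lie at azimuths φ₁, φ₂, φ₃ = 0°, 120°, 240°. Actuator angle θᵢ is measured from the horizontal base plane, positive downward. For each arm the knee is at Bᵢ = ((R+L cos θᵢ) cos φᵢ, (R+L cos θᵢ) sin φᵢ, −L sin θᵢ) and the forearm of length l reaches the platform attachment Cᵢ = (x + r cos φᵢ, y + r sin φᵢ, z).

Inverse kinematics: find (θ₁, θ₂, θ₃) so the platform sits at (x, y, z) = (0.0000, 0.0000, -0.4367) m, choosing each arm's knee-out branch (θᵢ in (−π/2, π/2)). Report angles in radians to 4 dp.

θ₁ = 1.3966, θ₂ = 1.3966, θ₃ = 1.3966

rotate P by −φ1: (0.0000, 0.0000, -0.4367)
  A cos θ + B sin θ = C:  0.1100·cos θ + -0.4367·sin θ = -0.4110
  √(A²+B²)=0.4503;  θ1 = -1.3240+2.7206 ≈ 1.3966
rotate P by −φ2: (0.0000, 0.0000, -0.4367)
  e−x'=0.1100;  (l²−L²−(e−x')²−y'²−z²)/2L = -0.4110
  θ2 = atan2(B,A) + arccos(C/0.4503) = 1.3966
φ3=240.0° → target in arm frame (0.0000, 0.0000)
  A cos θ + B sin θ = C:  0.1100·cos θ + -0.4367·sin θ = -0.4110
  √(A²+B²)=0.4503;  θ3 = -1.3240+2.7206 ≈ 1.3966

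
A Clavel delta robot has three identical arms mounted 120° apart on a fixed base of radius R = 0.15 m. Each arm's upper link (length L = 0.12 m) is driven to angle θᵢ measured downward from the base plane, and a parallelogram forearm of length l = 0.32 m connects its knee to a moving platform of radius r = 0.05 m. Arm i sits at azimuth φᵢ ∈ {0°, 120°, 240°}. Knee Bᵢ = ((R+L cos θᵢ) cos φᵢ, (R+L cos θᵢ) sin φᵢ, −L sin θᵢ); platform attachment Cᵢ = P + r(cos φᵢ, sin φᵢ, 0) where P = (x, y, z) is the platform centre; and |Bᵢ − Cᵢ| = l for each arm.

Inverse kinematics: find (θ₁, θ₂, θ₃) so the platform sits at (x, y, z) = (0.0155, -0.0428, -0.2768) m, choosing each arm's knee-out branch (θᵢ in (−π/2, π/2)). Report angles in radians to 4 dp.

φ1=0.0° → target in arm frame (0.0155, -0.0428)
  A cos θ + B sin θ = C:  0.0845·cos θ + -0.2768·sin θ = 0.0100
  θ1 = atan2(B,A) + arccos(C/0.2894) = 0.2616
arm 2 (φ=120.0°): x'=-0.0448, y'=0.0080
  e−x'=0.1448;  (l²−L²−(e−x')²−y'²−z²)/2L = -0.0402
  √(A²+B²)=0.3124;  θ2 = -1.0888+1.6999 ≈ 0.6111
arm 3 (φ=240.0°): x'=0.0293, y'=0.0348
  A=0.0707, B=-0.2768, C=(l²−L²−A²−y'²−z²)/(2L)=0.0216
  √(A²+B²)=0.2857;  θ3 = -1.3208+1.4953 ≈ 0.1745

θ₁ = 0.2616, θ₂ = 0.6111, θ₃ = 0.1745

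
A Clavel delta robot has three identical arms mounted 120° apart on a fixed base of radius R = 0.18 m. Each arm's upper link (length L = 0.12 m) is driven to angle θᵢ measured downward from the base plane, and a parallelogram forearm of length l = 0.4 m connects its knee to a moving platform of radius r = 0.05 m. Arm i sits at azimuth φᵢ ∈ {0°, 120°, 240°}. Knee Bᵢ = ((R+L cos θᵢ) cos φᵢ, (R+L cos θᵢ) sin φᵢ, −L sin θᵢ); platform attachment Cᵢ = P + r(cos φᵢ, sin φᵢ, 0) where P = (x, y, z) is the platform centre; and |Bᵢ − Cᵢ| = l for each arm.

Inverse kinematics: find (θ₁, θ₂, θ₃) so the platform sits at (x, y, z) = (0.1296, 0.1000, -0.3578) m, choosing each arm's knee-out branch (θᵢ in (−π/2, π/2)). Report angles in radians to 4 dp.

θ₁ = -0.0873, θ₂ = 0.5236, θ₃ = 1.3092

arm 1 (φ=0.0°): x'=0.1296, y'=0.1000
  e−x'=0.0004;  (l²−L²−(e−x')²−y'²−z²)/2L = 0.0316
  γ=atan2(-0.3578,0.0004)=-1.5697;  ψ=arccos(0.0883)=1.4824;  θ1=γ+ψ≈-0.0873
rotate P by −φ2: (0.0218, -0.1622, -0.3578)
  A=0.1082, B=-0.3578, C=(l²−L²−A²−y'²−z²)/(2L)=-0.0852
  θ2 = atan2(B,A) + arccos(C/0.3738) = 0.5236
φ3=240.0° → target in arm frame (-0.1514, 0.0622)
  A cos θ + B sin θ = C:  0.2814·cos θ + -0.3578·sin θ = -0.2728
  √(A²+B²)=0.4552;  θ3 = -0.9044+2.2135 ≈ 1.3092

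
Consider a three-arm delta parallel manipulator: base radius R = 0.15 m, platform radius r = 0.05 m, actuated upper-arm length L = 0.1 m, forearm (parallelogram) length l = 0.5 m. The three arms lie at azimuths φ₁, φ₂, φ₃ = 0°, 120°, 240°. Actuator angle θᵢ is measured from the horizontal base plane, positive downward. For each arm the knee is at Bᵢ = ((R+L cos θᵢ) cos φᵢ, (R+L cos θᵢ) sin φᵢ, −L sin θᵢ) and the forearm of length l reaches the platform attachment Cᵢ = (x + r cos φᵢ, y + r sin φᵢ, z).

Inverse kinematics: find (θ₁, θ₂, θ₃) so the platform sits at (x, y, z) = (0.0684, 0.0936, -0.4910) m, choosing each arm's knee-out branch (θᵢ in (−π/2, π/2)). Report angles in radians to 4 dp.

φ1=0.0° → target in arm frame (0.0684, 0.0936)
  A=0.0316, B=-0.4910, C=(l²−L²−A²−y'²−z²)/(2L)=-0.0542
  √(A²+B²)=0.4920;  θ1 = -1.5065+1.6812 ≈ 0.1747
arm 2 (φ=120.0°): x'=0.0469, y'=-0.1060
  A cos θ + B sin θ = C:  0.0531·cos θ + -0.4910·sin θ = -0.0757
  γ=atan2(-0.4910,0.0531)=-1.4630;  ψ=arccos(-0.1534)=1.7248;  θ2=γ+ψ≈0.2618
arm 3 (φ=240.0°): x'=-0.1153, y'=0.0124
  e−x'=0.2153;  (l²−L²−(e−x')²−y'²−z²)/2L = -0.2379
  √(A²+B²)=0.5361;  θ3 = -1.1576+2.0305 ≈ 0.8729

θ₁ = 0.1747, θ₂ = 0.2618, θ₃ = 0.8729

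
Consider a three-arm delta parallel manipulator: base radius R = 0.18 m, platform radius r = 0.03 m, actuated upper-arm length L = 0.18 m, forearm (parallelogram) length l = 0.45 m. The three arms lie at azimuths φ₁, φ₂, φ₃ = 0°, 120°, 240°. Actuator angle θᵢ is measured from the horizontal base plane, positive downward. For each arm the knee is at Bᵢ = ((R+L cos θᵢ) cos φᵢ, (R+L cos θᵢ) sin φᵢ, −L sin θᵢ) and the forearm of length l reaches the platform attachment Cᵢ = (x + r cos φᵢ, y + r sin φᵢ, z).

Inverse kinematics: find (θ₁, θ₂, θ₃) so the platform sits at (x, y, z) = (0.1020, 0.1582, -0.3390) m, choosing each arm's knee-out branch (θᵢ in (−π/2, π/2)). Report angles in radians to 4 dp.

θ₁ = -0.0872, θ₂ = -0.0001, θ₃ = 1.1343

arm 1 (φ=0.0°): x'=0.1020, y'=0.1582
  A=0.0480, B=-0.3390, C=(l²−L²−A²−y'²−z²)/(2L)=0.0774
  γ=atan2(-0.3390,0.0480)=-1.4301;  ψ=arccos(0.2259)=1.3429;  θ1=γ+ψ≈-0.0872
arm 2 (φ=120.0°): x'=0.0860, y'=-0.1674
  A=0.0640, B=-0.3390, C=(l²−L²−A²−y'²−z²)/(2L)=0.0640
  γ=atan2(-0.3390,0.0640)=-1.3842;  ψ=arccos(0.1856)=1.3841;  θ2=γ+ψ≈-0.0001
φ3=240.0° → target in arm frame (-0.1880, 0.0092)
  A cos θ + B sin θ = C:  0.3380·cos θ + -0.3390·sin θ = -0.1643
  θ3 = atan2(B,A) + arccos(C/0.4787) = 1.1343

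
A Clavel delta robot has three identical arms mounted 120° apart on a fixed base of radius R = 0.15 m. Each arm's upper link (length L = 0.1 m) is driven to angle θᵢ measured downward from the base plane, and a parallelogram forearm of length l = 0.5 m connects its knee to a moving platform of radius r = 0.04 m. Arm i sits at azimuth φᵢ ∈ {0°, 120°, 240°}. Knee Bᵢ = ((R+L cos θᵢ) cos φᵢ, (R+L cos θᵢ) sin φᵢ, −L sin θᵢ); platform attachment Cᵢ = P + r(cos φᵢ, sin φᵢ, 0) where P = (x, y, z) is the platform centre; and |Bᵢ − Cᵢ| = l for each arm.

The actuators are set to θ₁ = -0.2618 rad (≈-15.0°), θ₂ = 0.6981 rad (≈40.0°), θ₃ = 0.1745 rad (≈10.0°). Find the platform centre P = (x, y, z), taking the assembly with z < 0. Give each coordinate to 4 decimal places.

S1 = (0.2066·cos0.0°, 0.2066·sin0.0°, 0.0259) = (0.2066, 0.0000, 0.0259)
φ2=120.0°: virtual centre (-0.0933, 0.1616, -0.0643), radius l
arm 3 at φ=240.0°: ρ3 = 0.2085;  S3 = (-0.1042, -0.1806, -0.0174)
subtract pairs → two planes through P
[-0.5998 0.3232 -0.1803]·P = -0.0044;  [-0.6217 -0.3611 -0.0865]·P = 0.0004
det = 0.4175;  x = 0.0035+-0.2229z,  y = -0.0071+0.1442z
sphere 1 gives Az²+Bz+C=0 with A=1.0705, B=0.0367, C=-0.2080;  B²−4AC=0.8921;  roots -0.4583, 0.4240;  negative root z = -0.4583
x = 0.1056, y = -0.0733

(0.1056, -0.0733, -0.4583)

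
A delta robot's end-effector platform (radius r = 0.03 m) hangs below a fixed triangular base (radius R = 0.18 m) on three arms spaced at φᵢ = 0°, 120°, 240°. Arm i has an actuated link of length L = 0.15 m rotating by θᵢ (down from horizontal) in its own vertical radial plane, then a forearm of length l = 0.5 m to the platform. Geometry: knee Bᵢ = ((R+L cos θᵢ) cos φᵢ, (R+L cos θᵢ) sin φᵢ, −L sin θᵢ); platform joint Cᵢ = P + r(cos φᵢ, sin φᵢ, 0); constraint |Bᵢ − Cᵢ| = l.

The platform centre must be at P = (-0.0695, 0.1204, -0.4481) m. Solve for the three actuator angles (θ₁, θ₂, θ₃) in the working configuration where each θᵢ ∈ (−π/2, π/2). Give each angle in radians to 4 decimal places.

rotate P by −φ1: (-0.0695, 0.1204, -0.4481)
  A cos θ + B sin θ = C:  0.2195·cos θ + -0.4481·sin θ = -0.1199
  θ1 = atan2(B,A) + arccos(C/0.4990) = 0.6982
φ2=120.0° → target in arm frame (0.1390, 0.0000)
  A cos θ + B sin θ = C:  0.0110·cos θ + -0.4481·sin θ = 0.0886
  θ2 = atan2(B,A) + arccos(C/0.4482) = -0.1745
rotate P by −φ3: (-0.0695, -0.1204, -0.4481)
  A=0.2195, B=-0.4481, C=(l²−L²−A²−y'²−z²)/(2L)=-0.1199
  γ=atan2(-0.4481,0.2195)=-1.1153;  ψ=arccos(-0.2403)=1.8135;  θ3=γ+ψ≈0.6982

θ₁ = 0.6982, θ₂ = -0.1745, θ₃ = 0.6982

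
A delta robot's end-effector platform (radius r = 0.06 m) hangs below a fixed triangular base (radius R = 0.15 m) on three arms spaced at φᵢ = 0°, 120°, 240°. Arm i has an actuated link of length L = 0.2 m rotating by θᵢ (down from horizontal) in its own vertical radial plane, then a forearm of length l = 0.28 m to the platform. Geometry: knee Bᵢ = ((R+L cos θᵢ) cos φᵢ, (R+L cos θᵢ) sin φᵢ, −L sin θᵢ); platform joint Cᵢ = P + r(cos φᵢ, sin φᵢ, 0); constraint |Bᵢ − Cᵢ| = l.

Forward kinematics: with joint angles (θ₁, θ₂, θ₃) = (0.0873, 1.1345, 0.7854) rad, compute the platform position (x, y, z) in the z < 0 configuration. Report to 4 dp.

(0.1049, -0.0483, -0.2226)

S1 = (0.2892·cos0.0°, 0.2892·sin0.0°, -0.0174) = (0.2892, 0.0000, -0.0174)
S2 = (0.1745·cos120.0°, 0.1745·sin120.0°, -0.1813) = (-0.0873, 0.1511, -0.1813)
arm 3 at φ=240.0°: (R−r)+L cos θ3 = 0.2314;  S3 = (-0.1157, -0.2004, -0.1414)
subtract pairs → two planes through P
linear system: -0.7530x+0.3023y = -0.0206−-0.3277z; -0.8099x+-0.4008y = -0.0104−-0.2480z
det = 0.5466;  x = 0.0209+-0.3774z,  y = -0.0163+0.1439z
quadratic in z: (1.1631)z²+(0.2327)z+(-0.0058)=0, √Δ=0.2851 → z ∈ {-0.2226, 0.0225}; z = -0.2226 (taking z<0)
x = 0.1049, y = -0.0483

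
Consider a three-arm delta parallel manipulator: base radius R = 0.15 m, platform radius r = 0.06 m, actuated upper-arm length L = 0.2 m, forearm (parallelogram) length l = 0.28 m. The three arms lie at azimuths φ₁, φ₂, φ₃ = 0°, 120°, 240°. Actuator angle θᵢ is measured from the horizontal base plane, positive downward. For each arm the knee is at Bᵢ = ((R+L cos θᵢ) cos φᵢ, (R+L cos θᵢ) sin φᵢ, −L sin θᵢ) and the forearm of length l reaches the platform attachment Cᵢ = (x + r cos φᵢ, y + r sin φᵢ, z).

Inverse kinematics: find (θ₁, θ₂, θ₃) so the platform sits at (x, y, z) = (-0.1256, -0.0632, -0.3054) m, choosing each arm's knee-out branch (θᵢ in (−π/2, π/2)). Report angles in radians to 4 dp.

arm 1 (φ=0.0°): x'=-0.1256, y'=-0.0632
  e−x'=0.2156;  (l²−L²−(e−x')²−y'²−z²)/2L = -0.2634
  θ1 = atan2(B,A) + arccos(C/0.3738) = 1.3964
φ2=120.0° → target in arm frame (0.0081, 0.1404)
  e−x'=0.0819;  (l²−L²−(e−x')²−y'²−z²)/2L = -0.2032
  γ=atan2(-0.3054,0.0819)=-1.3087;  ψ=arccos(-0.6427)=2.2688;  θ2=γ+ψ≈0.9601
φ3=240.0° → target in arm frame (0.1175, -0.0772)
  e−x'=-0.0275;  (l²−L²−(e−x')²−y'²−z²)/2L = -0.1540
  θ3 = atan2(B,A) + arccos(C/0.3066) = 0.4361

θ₁ = 1.3964, θ₂ = 0.9601, θ₃ = 0.4361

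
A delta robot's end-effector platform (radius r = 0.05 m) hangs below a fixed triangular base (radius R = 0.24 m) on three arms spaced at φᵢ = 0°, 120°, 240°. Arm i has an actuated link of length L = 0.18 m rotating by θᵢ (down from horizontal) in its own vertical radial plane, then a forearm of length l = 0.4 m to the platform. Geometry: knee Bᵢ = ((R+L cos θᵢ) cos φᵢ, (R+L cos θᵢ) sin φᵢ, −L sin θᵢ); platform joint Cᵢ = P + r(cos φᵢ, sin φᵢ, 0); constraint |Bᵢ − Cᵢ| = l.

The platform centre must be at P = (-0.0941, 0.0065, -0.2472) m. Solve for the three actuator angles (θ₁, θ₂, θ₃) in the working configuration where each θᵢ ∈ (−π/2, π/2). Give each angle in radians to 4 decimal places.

θ₁ = 0.9601, θ₂ = 0.0870, θ₃ = 0.1744

φ1=0.0° → target in arm frame (-0.0941, 0.0065)
  A=0.2841, B=-0.2472, C=(l²−L²−A²−y'²−z²)/(2L)=-0.0396
  √(A²+B²)=0.3766;  θ1 = -0.7161+1.6762 ≈ 0.9601
φ2=120.0° → target in arm frame (0.0527, 0.0782)
  A cos θ + B sin θ = C:  0.1373·cos θ + -0.2472·sin θ = 0.1153
  √(A²+B²)=0.2828;  θ2 = -1.0637+1.1508 ≈ 0.0870
arm 3 (φ=240.0°): x'=0.0414, y'=-0.0847
  A=0.1486, B=-0.2472, C=(l²−L²−A²−y'²−z²)/(2L)=0.1034
  √(A²+B²)=0.2884;  θ3 = -1.0296+1.2040 ≈ 0.1744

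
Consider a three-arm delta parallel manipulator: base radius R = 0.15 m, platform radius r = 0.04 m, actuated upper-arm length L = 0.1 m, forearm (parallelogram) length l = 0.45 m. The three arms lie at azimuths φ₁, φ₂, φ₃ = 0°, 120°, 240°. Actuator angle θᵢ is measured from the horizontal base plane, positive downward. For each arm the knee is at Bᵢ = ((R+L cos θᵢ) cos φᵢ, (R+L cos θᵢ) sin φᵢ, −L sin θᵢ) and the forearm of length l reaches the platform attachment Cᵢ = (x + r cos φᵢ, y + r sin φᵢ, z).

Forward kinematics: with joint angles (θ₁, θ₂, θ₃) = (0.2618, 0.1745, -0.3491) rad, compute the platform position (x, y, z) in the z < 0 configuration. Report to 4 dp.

arm 1 at φ=0.0°: ρ1 = 0.2066;  centre 1 = (0.2066, 0.0000, -0.0259)
arm 2 at φ=120.0°: ρ2 = 0.2085;  centre 2 = (-0.1042, 0.1806, -0.0174)
centre 3 = (0.2040·cos240.0°, 0.2040·sin240.0°, 0.0342) = (-0.1020, -0.1766, 0.0342)
eliminate P² terms by subtracting sphere 1 from 2 and 3
[-0.6217 0.3611 0.0170]·P = 0.0004;  [-0.6172 -0.3533 0.1202]·P = -0.0006
det = 0.4425;  x = 0.0001+0.1117z,  y = 0.0014+0.1451z
sphere 1 gives Az²+Bz+C=0 with A=1.0335, B=0.0061, C=-0.1592;  B²−4AC=0.6582;  roots -0.3954, 0.3896;  negative root z = -0.3954
x = -0.0440, y = -0.0560

(-0.0440, -0.0560, -0.3954)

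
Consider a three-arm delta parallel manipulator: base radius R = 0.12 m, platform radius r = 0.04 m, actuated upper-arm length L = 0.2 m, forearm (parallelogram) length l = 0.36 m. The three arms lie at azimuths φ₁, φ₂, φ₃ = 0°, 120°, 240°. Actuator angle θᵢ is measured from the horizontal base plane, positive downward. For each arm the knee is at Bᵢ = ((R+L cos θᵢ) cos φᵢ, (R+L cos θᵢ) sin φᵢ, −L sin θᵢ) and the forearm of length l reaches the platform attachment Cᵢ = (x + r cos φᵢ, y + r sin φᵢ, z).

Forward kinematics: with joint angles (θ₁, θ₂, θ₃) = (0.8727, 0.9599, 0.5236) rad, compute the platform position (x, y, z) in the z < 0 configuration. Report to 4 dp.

φ1=0.0°: virtual centre (0.2086, 0.0000, -0.1532), radius l
φ2=120.0°: virtual centre (-0.0974, 0.1686, -0.1638), radius l
arm 3 at φ=240.0°: e+L cos θ3 = 0.2532;  S3 = (-0.1266, -0.2193, -0.1000)
subtract pairs → two planes through P
plane₁₂: -0.6118x+0.3373y+-0.0212z = -0.0022
det = 0.4944;  x = -0.0029+0.0538z,  y = -0.0118+0.1605z
quadratic in z: (1.0286)z²+(0.2799)z+(-0.0613)=0, √Δ=0.5748 → z ∈ {-0.4155, 0.1434}; z = -0.4155 (taking z<0)
x = -0.0253, y = -0.0785

(-0.0253, -0.0785, -0.4155)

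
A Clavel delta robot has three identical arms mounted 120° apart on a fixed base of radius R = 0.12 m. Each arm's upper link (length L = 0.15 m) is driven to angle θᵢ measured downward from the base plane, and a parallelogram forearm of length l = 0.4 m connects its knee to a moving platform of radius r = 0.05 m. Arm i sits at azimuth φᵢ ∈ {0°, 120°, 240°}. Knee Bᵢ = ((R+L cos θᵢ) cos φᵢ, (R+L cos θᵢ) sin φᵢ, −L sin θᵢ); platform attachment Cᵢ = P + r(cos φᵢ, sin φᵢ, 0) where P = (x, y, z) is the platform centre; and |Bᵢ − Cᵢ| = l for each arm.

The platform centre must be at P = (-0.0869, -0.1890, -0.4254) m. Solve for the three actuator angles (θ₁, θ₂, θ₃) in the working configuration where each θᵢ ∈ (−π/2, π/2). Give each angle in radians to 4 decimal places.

θ₁ = 1.2215, θ₂ = 1.3086, θ₃ = 0.1742

rotate P by −φ1: (-0.0869, -0.1890, -0.4254)
  A cos θ + B sin θ = C:  0.1569·cos θ + -0.4254·sin θ = -0.3460
  γ=atan2(-0.4254,0.1569)=-1.2174;  ψ=arccos(-0.7631)=2.4389;  θ1=γ+ψ≈1.2215
arm 2 (φ=120.0°): x'=-0.1202, y'=0.1698
  A cos θ + B sin θ = C:  0.1902·cos θ + -0.4254·sin θ = -0.3616
  θ2 = atan2(B,A) + arccos(C/0.4660) = 1.3086
φ3=240.0° → target in arm frame (0.2071, 0.0192)
  A cos θ + B sin θ = C:  -0.1371·cos θ + -0.4254·sin θ = -0.2088
  √(A²+B²)=0.4470;  θ3 = -1.8826+2.0569 ≈ 0.1742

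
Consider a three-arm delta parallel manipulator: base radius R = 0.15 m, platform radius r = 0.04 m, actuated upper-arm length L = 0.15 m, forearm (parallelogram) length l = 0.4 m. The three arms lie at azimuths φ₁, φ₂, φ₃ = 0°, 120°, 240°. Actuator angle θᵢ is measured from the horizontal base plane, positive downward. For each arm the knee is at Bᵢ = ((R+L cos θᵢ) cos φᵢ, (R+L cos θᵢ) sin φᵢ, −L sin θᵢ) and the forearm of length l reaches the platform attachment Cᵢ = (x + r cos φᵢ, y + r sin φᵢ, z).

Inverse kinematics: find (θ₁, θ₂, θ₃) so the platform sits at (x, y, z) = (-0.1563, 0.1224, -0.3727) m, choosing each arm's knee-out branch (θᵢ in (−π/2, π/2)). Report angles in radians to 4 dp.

rotate P by −φ1: (-0.1563, 0.1224, -0.3727)
  e−x'=0.2663;  (l²−L²−(e−x')²−y'²−z²)/2L = -0.2910
  θ1 = atan2(B,A) + arccos(C/0.4581) = 1.3088
φ2=120.0° → target in arm frame (0.1842, 0.0742)
  A cos θ + B sin θ = C:  -0.0742·cos θ + -0.3727·sin θ = -0.0413
  θ2 = atan2(B,A) + arccos(C/0.3800) = -0.0874
arm 3 (φ=240.0°): x'=-0.0279, y'=-0.1966
  A cos θ + B sin θ = C:  0.1379·cos θ + -0.3727·sin θ = -0.1968
  θ3 = atan2(B,A) + arccos(C/0.3974) = 0.8724

θ₁ = 1.3088, θ₂ = -0.0874, θ₃ = 0.8724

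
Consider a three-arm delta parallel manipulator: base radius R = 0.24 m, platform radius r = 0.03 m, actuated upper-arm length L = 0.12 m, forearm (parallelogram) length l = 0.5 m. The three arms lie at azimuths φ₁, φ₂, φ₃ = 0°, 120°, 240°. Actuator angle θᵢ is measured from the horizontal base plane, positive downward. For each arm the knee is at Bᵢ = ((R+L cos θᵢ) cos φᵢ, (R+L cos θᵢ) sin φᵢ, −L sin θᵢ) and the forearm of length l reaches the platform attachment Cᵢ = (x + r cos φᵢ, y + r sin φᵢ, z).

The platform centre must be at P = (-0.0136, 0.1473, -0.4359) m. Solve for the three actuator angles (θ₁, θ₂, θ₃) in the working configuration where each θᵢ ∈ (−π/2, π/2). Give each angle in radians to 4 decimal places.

φ1=0.0° → target in arm frame (-0.0136, 0.1473)
  e−x'=0.2236;  (l²−L²−(e−x')²−y'²−z²)/2L = -0.1088
  θ1 = atan2(B,A) + arccos(C/0.4899) = 0.6978
rotate P by −φ2: (0.1344, -0.0619, -0.4359)
  A=0.0756, B=-0.4359, C=(l²−L²−A²−y'²−z²)/(2L)=0.1502
  γ=atan2(-0.4359,0.0756)=-1.3990;  ψ=arccos(0.3394)=1.2245;  θ2=γ+ψ≈-0.1745
arm 3 (φ=240.0°): x'=-0.1208, y'=-0.0854
  e−x'=0.3308;  (l²−L²−(e−x')²−y'²−z²)/2L = -0.2963
  √(A²+B²)=0.5472;  θ3 = -0.9217+2.1430 ≈ 1.2213

θ₁ = 0.6978, θ₂ = -0.1745, θ₃ = 1.2213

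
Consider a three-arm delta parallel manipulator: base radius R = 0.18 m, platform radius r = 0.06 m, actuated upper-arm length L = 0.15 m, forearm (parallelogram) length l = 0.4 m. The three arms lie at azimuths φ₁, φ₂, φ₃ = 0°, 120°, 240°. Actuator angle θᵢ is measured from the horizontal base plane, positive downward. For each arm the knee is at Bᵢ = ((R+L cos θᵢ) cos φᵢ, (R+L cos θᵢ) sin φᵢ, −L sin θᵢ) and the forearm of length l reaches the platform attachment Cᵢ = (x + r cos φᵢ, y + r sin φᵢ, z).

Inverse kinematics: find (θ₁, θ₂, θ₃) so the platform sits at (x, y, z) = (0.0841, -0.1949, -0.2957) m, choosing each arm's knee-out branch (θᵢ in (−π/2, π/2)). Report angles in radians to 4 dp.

θ₁ = -0.0002, θ₂ = 1.3090, θ₃ = -0.2619

φ1=0.0° → target in arm frame (0.0841, -0.1949)
  e−x'=0.0359;  (l²−L²−(e−x')²−y'²−z²)/2L = 0.0360
  √(A²+B²)=0.2979;  θ1 = -1.4500+1.4498 ≈ -0.0002
φ2=120.0° → target in arm frame (-0.2108, 0.0246)
  A cos θ + B sin θ = C:  0.3308·cos θ + -0.2957·sin θ = -0.2000
  √(A²+B²)=0.4437;  θ2 = -0.7294+2.0384 ≈ 1.3090
rotate P by −φ3: (0.1267, 0.1703, -0.2957)
  A cos θ + B sin θ = C:  -0.0067·cos θ + -0.2957·sin θ = 0.0701
  γ=atan2(-0.2957,-0.0067)=-1.5936;  ψ=arccos(0.2369)=1.3316;  θ3=γ+ψ≈-0.2619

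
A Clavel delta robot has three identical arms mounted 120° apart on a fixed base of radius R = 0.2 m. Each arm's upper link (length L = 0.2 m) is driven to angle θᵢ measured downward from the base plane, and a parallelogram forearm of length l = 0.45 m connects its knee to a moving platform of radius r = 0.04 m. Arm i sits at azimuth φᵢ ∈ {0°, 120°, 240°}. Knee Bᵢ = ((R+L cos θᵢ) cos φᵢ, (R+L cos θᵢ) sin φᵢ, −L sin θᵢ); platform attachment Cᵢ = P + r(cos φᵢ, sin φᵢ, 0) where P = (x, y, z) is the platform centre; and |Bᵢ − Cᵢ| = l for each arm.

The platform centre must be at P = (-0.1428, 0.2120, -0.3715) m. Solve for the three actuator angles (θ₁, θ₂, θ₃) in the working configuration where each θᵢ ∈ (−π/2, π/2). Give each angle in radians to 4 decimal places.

θ₁ = 1.3087, θ₂ = -0.3493, θ₃ = 1.2214

rotate P by −φ1: (-0.1428, 0.2120, -0.3715)
  A cos θ + B sin θ = C:  0.3028·cos θ + -0.3715·sin θ = -0.2804
  √(A²+B²)=0.4793;  θ1 = -0.8869+2.1956 ≈ 1.3087
φ2=120.0° → target in arm frame (0.2550, 0.0177)
  A cos θ + B sin θ = C:  -0.0950·cos θ + -0.3715·sin θ = 0.0379
  √(A²+B²)=0.3835;  θ2 = -1.8211+1.4719 ≈ -0.3493
φ3=240.0° → target in arm frame (-0.1122, -0.2297)
  A cos θ + B sin θ = C:  0.2722·cos θ + -0.3715·sin θ = -0.2559
  √(A²+B²)=0.4605;  θ3 = -0.9385+2.1599 ≈ 1.2214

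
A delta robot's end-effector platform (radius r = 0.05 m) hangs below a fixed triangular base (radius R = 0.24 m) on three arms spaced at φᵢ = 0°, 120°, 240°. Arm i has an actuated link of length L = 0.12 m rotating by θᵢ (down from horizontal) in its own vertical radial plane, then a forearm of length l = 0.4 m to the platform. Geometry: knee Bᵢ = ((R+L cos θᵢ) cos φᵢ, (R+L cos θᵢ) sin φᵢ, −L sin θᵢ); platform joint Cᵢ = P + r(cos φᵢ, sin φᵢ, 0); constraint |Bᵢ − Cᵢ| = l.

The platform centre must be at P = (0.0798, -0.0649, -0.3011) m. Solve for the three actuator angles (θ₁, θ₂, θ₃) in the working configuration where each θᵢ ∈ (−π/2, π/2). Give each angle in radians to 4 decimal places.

θ₁ = -0.1744, θ₂ = 1.0473, θ₃ = 0.3491

φ1=0.0° → target in arm frame (0.0798, -0.0649)
  e−x'=0.1102;  (l²−L²−(e−x')²−y'²−z²)/2L = 0.1608
  θ1 = atan2(B,A) + arccos(C/0.3206) = -0.1744
rotate P by −φ2: (-0.0961, -0.0367, -0.3011)
  e−x'=0.2861;  (l²−L²−(e−x')²−y'²−z²)/2L = -0.1178
  θ2 = atan2(B,A) + arccos(C/0.4154) = 1.0473
arm 3 (φ=240.0°): x'=0.0163, y'=0.1016
  A cos θ + B sin θ = C:  0.1737·cos θ + -0.3011·sin θ = 0.0602
  θ3 = atan2(B,A) + arccos(C/0.3476) = 0.3491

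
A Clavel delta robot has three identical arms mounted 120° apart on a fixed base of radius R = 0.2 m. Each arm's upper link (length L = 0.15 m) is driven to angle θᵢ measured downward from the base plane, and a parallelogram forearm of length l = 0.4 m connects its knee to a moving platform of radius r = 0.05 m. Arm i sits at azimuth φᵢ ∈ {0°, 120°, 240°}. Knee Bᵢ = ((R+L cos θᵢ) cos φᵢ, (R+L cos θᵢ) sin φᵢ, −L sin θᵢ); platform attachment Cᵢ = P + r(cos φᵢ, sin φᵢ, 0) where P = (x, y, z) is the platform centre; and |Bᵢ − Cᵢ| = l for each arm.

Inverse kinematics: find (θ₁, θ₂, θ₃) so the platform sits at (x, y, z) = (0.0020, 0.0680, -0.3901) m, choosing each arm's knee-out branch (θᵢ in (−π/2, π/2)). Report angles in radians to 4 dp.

arm 1 (φ=0.0°): x'=0.0020, y'=0.0680
  A=0.1480, B=-0.3901, C=(l²−L²−A²−y'²−z²)/(2L)=-0.1374
  γ=atan2(-0.3901,0.1480)=-1.2082;  ψ=arccos(-0.3292)=1.9063;  θ1=γ+ψ≈0.6981
arm 2 (φ=120.0°): x'=0.0579, y'=-0.0357
  A cos θ + B sin θ = C:  0.0921·cos θ + -0.3901·sin θ = -0.0815
  θ2 = atan2(B,A) + arccos(C/0.4008) = 0.4365
arm 3 (φ=240.0°): x'=-0.0599, y'=-0.0323
  A cos θ + B sin θ = C:  0.2099·cos θ + -0.3901·sin θ = -0.1992
  γ=atan2(-0.3901,0.2099)=-1.0772;  ψ=arccos(-0.4498)=2.0373;  θ3=γ+ψ≈0.9601

θ₁ = 0.6981, θ₂ = 0.4365, θ₃ = 0.9601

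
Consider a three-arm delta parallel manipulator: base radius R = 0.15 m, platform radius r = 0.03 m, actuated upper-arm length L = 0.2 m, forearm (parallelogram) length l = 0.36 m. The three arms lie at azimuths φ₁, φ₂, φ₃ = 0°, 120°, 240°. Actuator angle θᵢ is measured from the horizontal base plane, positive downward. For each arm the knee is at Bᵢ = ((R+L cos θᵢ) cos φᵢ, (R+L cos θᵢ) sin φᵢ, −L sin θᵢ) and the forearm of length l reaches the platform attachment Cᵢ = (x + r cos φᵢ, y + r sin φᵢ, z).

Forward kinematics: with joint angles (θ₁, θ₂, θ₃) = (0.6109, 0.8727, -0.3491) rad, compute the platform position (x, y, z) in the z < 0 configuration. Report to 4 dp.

S1 = (0.2838·cos0.0°, 0.2838·sin0.0°, -0.1147) = (0.2838, 0.0000, -0.1147)
S2 = (0.2486·cos120.0°, 0.2486·sin120.0°, -0.1532) = (-0.1243, 0.2153, -0.1532)
arm 3 at φ=240.0°: e+L cos θ3 = 0.3079;  S3 = (-0.1540, -0.2667, 0.0684)
|S₂|²−|S₁|² = -0.0085;  |S₃|²−|S₁|² = 0.0058
[-0.8162 0.4305 -0.0770]·P = -0.0085;  [-0.8756 -0.5334 0.3663]·P = 0.0058
det = 0.8123;  x = 0.0025+0.1436z,  y = -0.0149+0.4510z
quadratic in z: (1.2240)z²+(0.1352)z+(-0.0371)=0, √Δ=0.4469 → z ∈ {-0.2378, 0.1273}; z = -0.2378 (taking z<0)
x = -0.0316, y = -0.1222

(-0.0316, -0.1222, -0.2378)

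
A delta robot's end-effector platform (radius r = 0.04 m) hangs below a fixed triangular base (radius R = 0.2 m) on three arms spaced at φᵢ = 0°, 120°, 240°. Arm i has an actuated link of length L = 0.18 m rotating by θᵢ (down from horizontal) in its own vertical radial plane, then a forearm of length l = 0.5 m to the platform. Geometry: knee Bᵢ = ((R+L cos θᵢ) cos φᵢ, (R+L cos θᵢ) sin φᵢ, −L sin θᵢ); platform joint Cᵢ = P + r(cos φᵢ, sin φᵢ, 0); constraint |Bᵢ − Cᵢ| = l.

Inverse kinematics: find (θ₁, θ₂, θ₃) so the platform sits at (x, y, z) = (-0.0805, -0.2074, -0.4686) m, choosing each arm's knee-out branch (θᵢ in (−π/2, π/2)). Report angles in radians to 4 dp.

φ1=0.0° → target in arm frame (-0.0805, -0.2074)
  e−x'=0.2405;  (l²−L²−(e−x')²−y'²−z²)/2L = -0.2857
  γ=atan2(-0.4686,0.2405)=-1.0966;  ψ=arccos(-0.5424)=2.1440;  θ1=γ+ψ≈1.0474
arm 2 (φ=120.0°): x'=-0.1394, y'=0.1734
  A cos θ + B sin θ = C:  0.2994·cos θ + -0.4686·sin θ = -0.3380
  θ2 = atan2(B,A) + arccos(C/0.5561) = 1.2218
φ3=240.0° → target in arm frame (0.2199, 0.0340)
  A cos θ + B sin θ = C:  -0.0599·cos θ + -0.4686·sin θ = -0.0187
  √(A²+B²)=0.4724;  θ3 = -1.6979+1.6103 ≈ -0.0875

θ₁ = 1.0474, θ₂ = 1.2218, θ₃ = -0.0875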